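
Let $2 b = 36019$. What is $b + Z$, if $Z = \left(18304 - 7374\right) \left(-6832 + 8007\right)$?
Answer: $\frac{25721519}{2} \approx 1.2861 \cdot 10^{7}$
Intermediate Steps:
$b = \frac{36019}{2}$ ($b = \frac{1}{2} \cdot 36019 = \frac{36019}{2} \approx 18010.0$)
$Z = 12842750$ ($Z = 10930 \cdot 1175 = 12842750$)
$b + Z = \frac{36019}{2} + 12842750 = \frac{25721519}{2}$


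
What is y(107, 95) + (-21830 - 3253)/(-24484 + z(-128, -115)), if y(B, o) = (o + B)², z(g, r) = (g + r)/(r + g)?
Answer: 333009805/8161 ≈ 40805.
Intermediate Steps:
z(g, r) = 1 (z(g, r) = (g + r)/(g + r) = 1)
y(B, o) = (B + o)²
y(107, 95) + (-21830 - 3253)/(-24484 + z(-128, -115)) = (107 + 95)² + (-21830 - 3253)/(-24484 + 1) = 202² - 25083/(-24483) = 40804 - 25083*(-1/24483) = 40804 + 8361/8161 = 333009805/8161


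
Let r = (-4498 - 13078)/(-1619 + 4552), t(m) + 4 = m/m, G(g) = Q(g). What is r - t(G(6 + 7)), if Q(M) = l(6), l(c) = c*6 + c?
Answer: -8777/2933 ≈ -2.9925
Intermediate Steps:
l(c) = 7*c (l(c) = 6*c + c = 7*c)
Q(M) = 42 (Q(M) = 7*6 = 42)
G(g) = 42
t(m) = -3 (t(m) = -4 + m/m = -4 + 1 = -3)
r = -17576/2933 ≈ -5.9925
r - t(G(6 + 7)) = -17576/2933 - 1*(-3) = -17576/2933 + 3 = -8777/2933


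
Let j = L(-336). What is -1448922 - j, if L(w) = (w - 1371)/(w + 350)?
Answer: -20283201/14 ≈ -1.4488e+6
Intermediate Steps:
L(w) = (-1371 + w)/(350 + w)
j = -1707/14 (j = (-1371 - 336)/(350 - 336) = -1707/14 ≈ -121.93)
-1448922 - j = -1448922 - 1*(-1707/14) = -1448922 + 1707/14 = -20283201/14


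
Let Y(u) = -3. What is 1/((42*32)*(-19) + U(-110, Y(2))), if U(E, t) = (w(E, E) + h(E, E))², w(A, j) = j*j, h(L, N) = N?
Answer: 1/143734564 ≈ 6.9573e-9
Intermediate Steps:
w(A, j) = j²
U(E, t) = (E + E²)² (U(E, t) = (E² + E)² = (E + E²)²)
1/((42*32)*(-19) + U(-110, Y(2))) = 1/((42*32)*(-19) + (-110)²*(1 - 110)²) = 1/(1344*(-19) + 12100*(-109)²) = 1/(-25536 + 12100*11881) = 1/(-25536 + 143760100) = 1/143734564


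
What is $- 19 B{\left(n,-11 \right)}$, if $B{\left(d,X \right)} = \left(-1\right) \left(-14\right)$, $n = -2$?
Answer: $-266$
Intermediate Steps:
$B{\left(d,X \right)} = 14$
$- 19 B{\left(n,-11 \right)} = \left(-19\right) 14 = -266$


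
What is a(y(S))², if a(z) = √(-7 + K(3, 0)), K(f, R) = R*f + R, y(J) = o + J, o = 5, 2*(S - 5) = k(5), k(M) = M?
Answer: -7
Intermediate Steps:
S = 15/2 (S = 5 + (½)*5 = 5 + 5/2 = 15/2 ≈ 7.5000)
y(J) = 5 + J
K(f, R) = R + R*f
a(z) = I*√7 (a(z) = √(-7 + 0*(1 + 3)) = √(-7 + 0*4) = √(-7 + 0) = √(-7) = I*√7)
a(y(S))² = (I*√7)² = -7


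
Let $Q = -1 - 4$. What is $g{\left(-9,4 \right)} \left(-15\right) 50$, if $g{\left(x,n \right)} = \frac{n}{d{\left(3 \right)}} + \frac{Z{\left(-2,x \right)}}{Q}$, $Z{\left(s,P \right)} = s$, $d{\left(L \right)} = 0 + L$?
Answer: $-1300$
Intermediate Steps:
$d{\left(L \right)} = L$
$Q = -5$ ($Q = -1 - 4 = -5$)
$g{\left(x,n \right)} = \frac{2}{5} + \frac{n}{3}$ ($g{\left(x,n \right)} = \frac{n}{3} - \frac{2}{-5} = n \frac{1}{3} - - \frac{2}{5} = \frac{n}{3} + \frac{2}{5} = \frac{2}{5} + \frac{n}{3}$)
$g{\left(-9,4 \right)} \left(-15\right) 50 = \left(\frac{2}{5} + \frac{1}{3} \cdot 4\right) \left(-15\right) 50 = \left(\frac{2}{5} + \frac{4}{3}\right) \left(-15\right) 50 = \frac{26}{15} \left(-15\right) 50 = \left(-26\right) 50 = -1300$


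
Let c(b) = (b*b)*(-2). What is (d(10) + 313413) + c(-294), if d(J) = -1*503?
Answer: 140038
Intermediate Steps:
d(J) = -503
c(b) = -2*b**2 (c(b) = b**2*(-2) = -2*b**2)
(d(10) + 313413) + c(-294) = (-503 + 313413) - 2*(-294)**2 = 312910 - 2*86436 = 312910 - 172872 = 140038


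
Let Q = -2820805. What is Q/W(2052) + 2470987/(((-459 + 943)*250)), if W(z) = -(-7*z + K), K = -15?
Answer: -305787082927/1739859000 ≈ -175.75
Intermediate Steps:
W(z) = 15 + 7*z (W(z) = -(-7*z - 15) = -(-15 - 7*z) = 15 + 7*z)
Q/W(2052) + 2470987/(((-459 + 943)*250)) = -2820805/(15 + 7*2052) + 2470987/(((-459 + 943)*250)) = -2820805/(15 + 14364) + 2470987/((484*250)) = -2820805/14379 + 2470987/121000 = -305787082927/1739859000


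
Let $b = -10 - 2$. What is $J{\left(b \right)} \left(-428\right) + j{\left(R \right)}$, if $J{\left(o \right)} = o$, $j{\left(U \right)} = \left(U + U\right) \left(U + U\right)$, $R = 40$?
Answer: $11536$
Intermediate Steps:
$b = -12$ ($b = -10 - 2 = -12$)
$j{\left(U \right)} = 4 U^{2}$ ($j{\left(U \right)} = 2 U 2 U = 4 U^{2}$)
$J{\left(b \right)} \left(-428\right) + j{\left(R \right)} = \left(-12\right) \left(-428\right) + 4 \cdot 40^{2} = 5136 + 4 \cdot 1600 = 5136 + 6400 = 11536$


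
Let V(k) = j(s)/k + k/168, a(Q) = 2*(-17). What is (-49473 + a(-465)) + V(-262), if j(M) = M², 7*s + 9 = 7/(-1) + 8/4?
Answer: -544792357/11004 ≈ -49509.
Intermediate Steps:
s = -2 (s = -9/7 + (7/(-1) + 8/4)/7 = -9/7 + (7*(-1) + 8*(¼))/7 = -9/7 + (-7 + 2)/7 = -9/7 + (⅐)*(-5) = -9/7 - 5/7 = -2)
a(Q) = -34
V(k) = 4/k + k/168 (V(k) = (-2)²/k + k/168 = 4/k + k*(1/168) = 4/k + k/168)
(-49473 + a(-465)) + V(-262) = (-49473 - 34) + (4/(-262) + (1/168)*(-262)) = -49507 + (4*(-1/262) - 131/84) = -49507 + (-2/131 - 131/84) = -49507 - 17329/11004 = -544792357/11004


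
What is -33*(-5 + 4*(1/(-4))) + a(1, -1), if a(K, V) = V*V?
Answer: 199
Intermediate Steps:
a(K, V) = V²
-33*(-5 + 4*(1/(-4))) + a(1, -1) = -33*(-5 + 4*(1/(-4))) + (-1)² = -33*(-5 + 4*(1*(-¼))) + 1 = -33*(-5 + 4*(-¼)) + 1 = -33*(-5 - 1) + 1 = -33*(-6) + 1 = 198 + 1 = 199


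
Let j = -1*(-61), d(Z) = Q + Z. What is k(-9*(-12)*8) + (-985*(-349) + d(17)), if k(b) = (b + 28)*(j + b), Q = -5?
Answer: 1168877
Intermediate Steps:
d(Z) = -5 + Z
j = 61
k(b) = (28 + b)*(61 + b) (k(b) = (b + 28)*(61 + b) = (28 + b)*(61 + b))
k(-9*(-12)*8) + (-985*(-349) + d(17)) = (1708 + (-9*(-12)*8)² + 89*(-9*(-12)*8)) + (-985*(-349) + (-5 + 17)) = (1708 + (108*8)² + 89*(108*8)) + (343765 + 12) = (1708 + 864² + 89*864) + 343777 = (1708 + 746496 + 76896) + 343777 = 825100 + 343777 = 1168877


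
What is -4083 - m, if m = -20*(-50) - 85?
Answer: -4998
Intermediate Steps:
m = 915 (m = 1000 - 85 = 915)
-4083 - m = -4083 - 1*915 = -4083 - 915 = -4998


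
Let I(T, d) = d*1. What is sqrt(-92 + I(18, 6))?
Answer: I*sqrt(86) ≈ 9.2736*I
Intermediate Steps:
I(T, d) = d
sqrt(-92 + I(18, 6)) = sqrt(-92 + 6) = sqrt(-86) = I*sqrt(86)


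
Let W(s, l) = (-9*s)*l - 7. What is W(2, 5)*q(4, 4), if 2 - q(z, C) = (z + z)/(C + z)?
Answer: -97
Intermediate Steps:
W(s, l) = -7 - 9*l*s (W(s, l) = -9*l*s - 7 = -7 - 9*l*s)
q(z, C) = 2 - 2*z/(C + z) (q(z, C) = 2 - (z + z)/(C + z) = 2 - 2*z/(C + z))
W(2, 5)*q(4, 4) = (-7 - 9*5*2)*(2*4/(4 + 4)) = (-7 - 90)*(2*4/8) = -194*4/8 = -97*1 = -97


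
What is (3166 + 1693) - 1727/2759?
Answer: 13404254/2759 ≈ 4858.4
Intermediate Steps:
(3166 + 1693) - 1727/2759 = 4859 - 1727*1/2759 = 4859 - 1727/2759 = 13404254/2759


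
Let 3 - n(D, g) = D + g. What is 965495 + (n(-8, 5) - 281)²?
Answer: 1041120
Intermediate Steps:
n(D, g) = 3 - D - g (n(D, g) = 3 - (D + g) = 3 + (-D - g) = 3 - D - g)
965495 + (n(-8, 5) - 281)² = 965495 + ((3 - 1*(-8) - 1*5) - 281)² = 965495 + ((3 + 8 - 5) - 281)² = 965495 + (6 - 281)² = 965495 + (-275)² = 965495 + 75625 = 1041120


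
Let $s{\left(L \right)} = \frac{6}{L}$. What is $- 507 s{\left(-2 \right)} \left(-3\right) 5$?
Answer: $-22815$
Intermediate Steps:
$- 507 s{\left(-2 \right)} \left(-3\right) 5 = - 507 \frac{6}{-2} \left(-3\right) 5 = - 507 \cdot 6 \left(- \frac{1}{2}\right) \left(-3\right) 5 = - 507 \left(-3\right) \left(-3\right) 5 = - 507 \cdot 9 \cdot 5 = \left(-507\right) 45 = -22815$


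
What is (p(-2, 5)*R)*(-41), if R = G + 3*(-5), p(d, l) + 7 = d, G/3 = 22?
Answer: 18819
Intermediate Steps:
G = 66 (G = 3*22 = 66)
p(d, l) = -7 + d
R = 51 (R = 66 + 3*(-5) = 66 - 15 = 51)
(p(-2, 5)*R)*(-41) = ((-7 - 2)*51)*(-41) = -9*51*(-41) = -459*(-41) = 18819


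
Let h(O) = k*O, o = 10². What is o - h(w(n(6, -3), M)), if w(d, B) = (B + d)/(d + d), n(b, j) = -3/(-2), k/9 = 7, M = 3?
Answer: 11/2 ≈ 5.5000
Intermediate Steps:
k = 63 (k = 9*7 = 63)
n(b, j) = 3/2 (n(b, j) = -3*(-½) = 3/2)
w(d, B) = (B + d)/(2*d) (w(d, B) = (B + d)/((2*d)) = (B + d)*(1/(2*d)) = (B + d)/(2*d))
o = 100
h(O) = 63*O
o - h(w(n(6, -3), M)) = 100 - 63*(3 + 3/2)/(2*(3/2)) = 100 - 63*(½)*(⅔)*(9/2) = 100 - 63*3/2 = 100 - 1*189/2 = 100 - 189/2 = 11/2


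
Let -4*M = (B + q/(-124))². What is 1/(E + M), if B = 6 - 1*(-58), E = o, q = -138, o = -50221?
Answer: -15376/788495465 ≈ -1.9500e-5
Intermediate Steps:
E = -50221
B = 64 (B = 6 + 58 = 64)
M = -16297369/15376 (M = -(64 - 138/(-124))²/4 = -(64 - 138*(-1/124))²/4 = -(64 + 69/62)²/4 = -(4037/62)²/4 = -¼*16297369/3844 = -16297369/15376 ≈ -1059.9)
1/(E + M) = 1/(-50221 - 16297369/15376) = 1/(-788495465/15376) = -15376/788495465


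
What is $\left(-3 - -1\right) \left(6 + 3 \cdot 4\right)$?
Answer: $-36$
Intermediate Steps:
$\left(-3 - -1\right) \left(6 + 3 \cdot 4\right) = \left(-3 + 1\right) \left(6 + 12\right) = \left(-2\right) 18 = -36$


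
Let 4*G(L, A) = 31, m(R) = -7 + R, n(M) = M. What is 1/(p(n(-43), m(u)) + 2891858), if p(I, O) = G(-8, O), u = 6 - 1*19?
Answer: 4/11567463 ≈ 3.4580e-7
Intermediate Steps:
u = -13 (u = 6 - 19 = -13)
G(L, A) = 31/4 (G(L, A) = (¼)*31 = 31/4)
p(I, O) = 31/4
1/(p(n(-43), m(u)) + 2891858) = 1/(31/4 + 2891858) = 1/(11567463/4) = 4/11567463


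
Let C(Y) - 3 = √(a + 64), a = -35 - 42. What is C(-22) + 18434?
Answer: 18437 + I*√13 ≈ 18437.0 + 3.6056*I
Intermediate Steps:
a = -77
C(Y) = 3 + I*√13 (C(Y) = 3 + √(-77 + 64) = 3 + √(-13) = 3 + I*√13)
C(-22) + 18434 = (3 + I*√13) + 18434 = 18437 + I*√13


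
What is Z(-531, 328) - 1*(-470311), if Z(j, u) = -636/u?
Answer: 38565343/82 ≈ 4.7031e+5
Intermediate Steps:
Z(-531, 328) - 1*(-470311) = -636/328 - 1*(-470311) = -636*1/328 + 470311 = -159/82 + 470311 = 38565343/82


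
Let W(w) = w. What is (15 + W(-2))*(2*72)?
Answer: 1872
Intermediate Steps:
(15 + W(-2))*(2*72) = (15 - 2)*(2*72) = 13*144 = 1872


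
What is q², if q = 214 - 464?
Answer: 62500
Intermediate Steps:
q = -250
q² = (-250)² = 62500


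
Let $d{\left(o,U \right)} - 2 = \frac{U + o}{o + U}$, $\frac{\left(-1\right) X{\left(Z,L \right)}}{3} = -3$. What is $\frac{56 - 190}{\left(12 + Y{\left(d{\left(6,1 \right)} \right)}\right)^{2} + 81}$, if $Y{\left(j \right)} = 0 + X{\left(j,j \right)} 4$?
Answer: $- \frac{134}{2385} \approx -0.056184$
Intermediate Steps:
$X{\left(Z,L \right)} = 9$ ($X{\left(Z,L \right)} = \left(-3\right) \left(-3\right) = 9$)
$d{\left(o,U \right)} = 3$ ($d{\left(o,U \right)} = 2 + \frac{U + o}{o + U} = 2 + \frac{U + o}{U + o} = 2 + 1 = 3$)
$Y{\left(j \right)} = 36$ ($Y{\left(j \right)} = 0 + 9 \cdot 4 = 0 + 36 = 36$)
$\frac{56 - 190}{\left(12 + Y{\left(d{\left(6,1 \right)} \right)}\right)^{2} + 81} = \frac{56 - 190}{\left(12 + 36\right)^{2} + 81} = - \frac{134}{48^{2} + 81} = - \frac{134}{2304 + 81} = - \frac{134}{2385}$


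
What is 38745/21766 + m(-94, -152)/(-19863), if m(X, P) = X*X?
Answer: 577267559/432338058 ≈ 1.3352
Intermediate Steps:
m(X, P) = X²
38745/21766 + m(-94, -152)/(-19863) = 38745/21766 + (-94)²/(-19863) = 38745*(1/21766) + 8836*(-1/19863) = 38745/21766 - 8836/19863 = 577267559/432338058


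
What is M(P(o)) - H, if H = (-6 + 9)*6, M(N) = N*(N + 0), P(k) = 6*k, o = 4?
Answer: 558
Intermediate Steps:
M(N) = N² (M(N) = N*N = N²)
H = 18 (H = 3*6 = 18)
M(P(o)) - H = (6*4)² - 1*18 = 24² - 18 = 576 - 18 = 558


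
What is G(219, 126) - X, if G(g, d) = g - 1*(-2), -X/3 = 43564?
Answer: 130913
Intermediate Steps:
X = -130692 (X = -3*43564 = -130692)
G(g, d) = 2 + g (G(g, d) = g + 2 = 2 + g)
G(219, 126) - X = (2 + 219) - 1*(-130692) = 221 + 130692 = 130913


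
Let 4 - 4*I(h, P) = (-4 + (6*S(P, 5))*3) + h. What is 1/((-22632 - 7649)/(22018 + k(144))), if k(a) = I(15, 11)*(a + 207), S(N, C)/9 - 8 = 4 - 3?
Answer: 426143/121124 ≈ 3.5182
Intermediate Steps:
S(N, C) = 81 (S(N, C) = 72 + 9*(4 - 3) = 72 + 9*1 = 72 + 9 = 81)
I(h, P) = -725/2 - h/4 (I(h, P) = 1 - ((-4 + (6*81)*3) + h)/4 = 1 - ((-4 + 486*3) + h)/4 = 1 - ((-4 + 1458) + h)/4 = 1 - (1454 + h)/4 = 1 + (-727/2 - h/4) = -725/2 - h/4)
k(a) = -303255/4 - 1465*a/4 (k(a) = (-725/2 - ¼*15)*(a + 207) = (-725/2 - 15/4)*(207 + a) = -1465*(207 + a)/4 = -303255/4 - 1465*a/4)
1/((-22632 - 7649)/(22018 + k(144))) = 1/((-22632 - 7649)/(22018 + (-303255/4 - 1465/4*144))) = 1/(-30281/(22018 + (-303255/4 - 52740))) = 1/(-30281/(22018 - 514215/4)) = 1/(-30281/(-426143/4)) = 1/(-30281*(-4/426143)) = 1/(121124/426143) = 426143/121124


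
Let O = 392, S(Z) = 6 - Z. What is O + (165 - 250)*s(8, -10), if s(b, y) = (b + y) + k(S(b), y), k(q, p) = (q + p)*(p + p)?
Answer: -19838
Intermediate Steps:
k(q, p) = 2*p*(p + q) (k(q, p) = (p + q)*(2*p) = 2*p*(p + q))
s(b, y) = b + y + 2*y*(6 + y - b) (s(b, y) = (b + y) + 2*y*(y + (6 - b)) = (b + y) + 2*y*(6 + y - b) = b + y + 2*y*(6 + y - b))
O + (165 - 250)*s(8, -10) = 392 + (165 - 250)*(8 - 10 + 2*(-10)*(6 - 10 - 1*8)) = 392 - 85*(8 - 10 + 2*(-10)*(6 - 10 - 8)) = 392 - 85*(8 - 10 + 2*(-10)*(-12)) = 392 - 85*(8 - 10 + 240) = 392 - 85*238 = 392 - 20230 = -19838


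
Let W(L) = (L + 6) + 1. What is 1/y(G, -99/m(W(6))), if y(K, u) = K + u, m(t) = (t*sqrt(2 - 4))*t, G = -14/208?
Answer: -123032/321913 - 535392*I*sqrt(2)/321913 ≈ -0.38219 - 2.3521*I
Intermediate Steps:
W(L) = 7 + L (W(L) = (6 + L) + 1 = 7 + L)
G = -7/104 (G = -14*1/208 = -7/104 ≈ -0.067308)
m(t) = I*sqrt(2)*t**2 (m(t) = (t*sqrt(-2))*t = (t*(I*sqrt(2)))*t = (I*t*sqrt(2))*t = I*sqrt(2)*t**2)
1/y(G, -99/m(W(6))) = 1/(-7/104 - 99*(-I*sqrt(2)/(2*(7 + 6)**2))) = 1/(-7/104 - 99*(-I*sqrt(2)/338)) = 1/(-7/104 - (-99)*I*sqrt(2)/338) = 1/(-7/104 + 99*I*sqrt(2)/338)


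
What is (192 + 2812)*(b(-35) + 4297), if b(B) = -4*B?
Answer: 13328748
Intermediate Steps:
(192 + 2812)*(b(-35) + 4297) = (192 + 2812)*(-4*(-35) + 4297) = 3004*(140 + 4297) = 3004*4437 = 13328748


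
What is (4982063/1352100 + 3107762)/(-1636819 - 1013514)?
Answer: -4202009982263/3583515249300 ≈ -1.1726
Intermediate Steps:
(4982063/1352100 + 3107762)/(-1636819 - 1013514) = (4982063*(1/1352100) + 3107762)/(-2650333) = (4982063/1352100 + 3107762)*(-1/2650333) = (4202009982263/1352100)*(-1/2650333) = -4202009982263/3583515249300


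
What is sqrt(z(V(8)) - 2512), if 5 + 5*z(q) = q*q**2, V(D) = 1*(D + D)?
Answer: 3*I*sqrt(4705)/5 ≈ 41.156*I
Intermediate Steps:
V(D) = 2*D (V(D) = 1*(2*D) = 2*D)
z(q) = -1 + q**3/5 (z(q) = -1 + (q*q**2)/5 = -1 + q**3/5)
sqrt(z(V(8)) - 2512) = sqrt((-1 + (2*8)**3/5) - 2512) = sqrt((-1 + (1/5)*16**3) - 2512) = sqrt((-1 + (1/5)*4096) - 2512) = sqrt((-1 + 4096/5) - 2512) = sqrt(4091/5 - 2512) = sqrt(-8469/5) = 3*I*sqrt(4705)/5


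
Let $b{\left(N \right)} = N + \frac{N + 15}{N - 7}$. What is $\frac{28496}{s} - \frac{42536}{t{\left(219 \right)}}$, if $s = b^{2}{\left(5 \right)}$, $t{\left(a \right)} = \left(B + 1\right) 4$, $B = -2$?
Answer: $\frac{294346}{25} \approx 11774.0$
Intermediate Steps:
$b{\left(N \right)} = N + \frac{15 + N}{-7 + N}$
$t{\left(a \right)} = -4$ ($t{\left(a \right)} = \left(-2 + 1\right) 4 = \left(-1\right) 4 = -4$)
$s = 25$ ($s = \left(\frac{15 + 5^{2} - 30}{-7 + 5}\right)^{2} = \left(\frac{15 + 25 - 30}{-2}\right)^{2} = \left(\left(- \frac{1}{2}\right) 10\right)^{2} = \left(-5\right)^{2} = 25$)
$\frac{28496}{s} - \frac{42536}{t{\left(219 \right)}} = \frac{28496}{25} - \frac{42536}{-4} = 28496 \cdot \frac{1}{25} - -10634 = \frac{28496}{25} + 10634 = \frac{294346}{25}$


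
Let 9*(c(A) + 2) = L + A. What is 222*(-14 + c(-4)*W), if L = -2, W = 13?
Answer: -10804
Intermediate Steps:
c(A) = -20/9 + A/9 (c(A) = -2 + (-2 + A)/9 = -2 + (-2/9 + A/9) = -20/9 + A/9)
222*(-14 + c(-4)*W) = 222*(-14 + (-20/9 + (1/9)*(-4))*13) = 222*(-14 + (-20/9 - 4/9)*13) = 222*(-14 - 8/3*13) = 222*(-14 - 104/3) = 222*(-146/3) = -10804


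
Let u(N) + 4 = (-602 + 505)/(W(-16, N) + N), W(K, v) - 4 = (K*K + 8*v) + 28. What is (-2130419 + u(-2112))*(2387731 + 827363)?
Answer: -21370471786880087/3120 ≈ -6.8495e+12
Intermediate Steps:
W(K, v) = 32 + K² + 8*v (W(K, v) = 4 + ((K*K + 8*v) + 28) = 4 + ((K² + 8*v) + 28) = 4 + (28 + K² + 8*v) = 32 + K² + 8*v)
u(N) = -4 - 97/(288 + 9*N) (u(N) = -4 + (-602 + 505)/((32 + (-16)² + 8*N) + N) = -4 - 97/((32 + 256 + 8*N) + N) = -4 - 97/((288 + 8*N) + N) = -4 - 97/(288 + 9*N))
(-2130419 + u(-2112))*(2387731 + 827363) = (-2130419 + (-1249 - 36*(-2112))/(9*(32 - 2112)))*(2387731 + 827363) = (-2130419 + (⅑)*(-1249 + 76032)/(-2080))*3215094 = (-2130419 + (⅑)*(-1/2080)*74783)*3215094 = (-2130419 - 74783/18720)*3215094 = -39881518463/18720*3215094 = -21370471786880087/3120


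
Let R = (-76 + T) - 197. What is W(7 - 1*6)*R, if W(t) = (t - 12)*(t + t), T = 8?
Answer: 5830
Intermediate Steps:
W(t) = 2*t*(-12 + t) (W(t) = (-12 + t)*(2*t) = 2*t*(-12 + t))
R = -265 (R = (-76 + 8) - 197 = -68 - 197 = -265)
W(7 - 1*6)*R = (2*(7 - 1*6)*(-12 + (7 - 1*6)))*(-265) = (2*(7 - 6)*(-12 + (7 - 6)))*(-265) = (2*1*(-12 + 1))*(-265) = (2*1*(-11))*(-265) = -22*(-265) = 5830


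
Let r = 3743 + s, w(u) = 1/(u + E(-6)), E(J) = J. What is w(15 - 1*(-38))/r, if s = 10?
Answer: 1/176391 ≈ 5.6692e-6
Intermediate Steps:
w(u) = 1/(-6 + u) (w(u) = 1/(u - 6) = 1/(-6 + u))
r = 3753 (r = 3743 + 10 = 3753)
w(15 - 1*(-38))/r = 1/((-6 + (15 - 1*(-38)))*3753) = (1/3753)/(-6 + (15 + 38)) = (1/3753)/(-6 + 53) = (1/3753)/47 = (1/47)*(1/3753) = 1/176391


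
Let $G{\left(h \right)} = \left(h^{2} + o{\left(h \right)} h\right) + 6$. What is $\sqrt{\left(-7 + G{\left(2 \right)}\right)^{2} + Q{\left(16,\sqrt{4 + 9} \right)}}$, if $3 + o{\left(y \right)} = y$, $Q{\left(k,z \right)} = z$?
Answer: $\sqrt{1 + \sqrt{13}} \approx 2.1461$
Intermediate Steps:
$o{\left(y \right)} = -3 + y$
$G{\left(h \right)} = 6 + h^{2} + h \left(-3 + h\right)$ ($G{\left(h \right)} = \left(h^{2} + \left(-3 + h\right) h\right) + 6 = \left(h^{2} + h \left(-3 + h\right)\right) + 6 = 6 + h^{2} + h \left(-3 + h\right)$)
$\sqrt{\left(-7 + G{\left(2 \right)}\right)^{2} + Q{\left(16,\sqrt{4 + 9} \right)}} = \sqrt{\left(-7 + \left(6 + 2^{2} + 2 \left(-3 + 2\right)\right)\right)^{2} + \sqrt{4 + 9}} = \sqrt{\left(-7 + \left(6 + 4 + 2 \left(-1\right)\right)\right)^{2} + \sqrt{13}} = \sqrt{\left(-7 + \left(6 + 4 - 2\right)\right)^{2} + \sqrt{13}} = \sqrt{\left(-7 + 8\right)^{2} + \sqrt{13}} = \sqrt{1^{2} + \sqrt{13}} = \sqrt{1 + \sqrt{13}}$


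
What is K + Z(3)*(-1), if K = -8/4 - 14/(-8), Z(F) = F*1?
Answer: -13/4 ≈ -3.2500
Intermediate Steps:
Z(F) = F
K = -¼ (K = -8*¼ - 14*(-⅛) = -2 + 7/4 = -¼ ≈ -0.25000)
K + Z(3)*(-1) = -¼ + 3*(-1) = -¼ - 3 = -13/4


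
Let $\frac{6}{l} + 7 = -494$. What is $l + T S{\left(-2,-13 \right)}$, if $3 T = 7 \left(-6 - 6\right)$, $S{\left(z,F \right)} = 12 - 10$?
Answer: $- \frac{9354}{167} \approx -56.012$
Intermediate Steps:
$S{\left(z,F \right)} = 2$
$l = - \frac{2}{167}$ ($l = \frac{6}{-7 - 494} = \frac{6}{-501} = 6 \left(- \frac{1}{501}\right) = - \frac{2}{167} \approx -0.011976$)
$T = -28$ ($T = \frac{7 \left(-6 - 6\right)}{3} = \frac{7 \left(-12\right)}{3} = \frac{1}{3} \left(-84\right) = -28$)
$l + T S{\left(-2,-13 \right)} = - \frac{2}{167} - 56 = - \frac{9354}{167}$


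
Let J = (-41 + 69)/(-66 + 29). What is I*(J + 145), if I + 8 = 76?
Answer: 362916/37 ≈ 9808.5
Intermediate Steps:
I = 68 (I = -8 + 76 = 68)
J = -28/37 (J = 28/(-37) = 28*(-1/37) = -28/37 ≈ -0.75676)
I*(J + 145) = 68*(-28/37 + 145) = 68*(5337/37) = 362916/37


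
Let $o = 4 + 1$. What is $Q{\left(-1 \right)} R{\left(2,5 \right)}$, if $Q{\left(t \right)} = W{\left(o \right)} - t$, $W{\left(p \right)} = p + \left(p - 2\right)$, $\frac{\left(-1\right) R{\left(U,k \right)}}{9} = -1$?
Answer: $81$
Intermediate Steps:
$o = 5$
$R{\left(U,k \right)} = 9$ ($R{\left(U,k \right)} = \left(-9\right) \left(-1\right) = 9$)
$W{\left(p \right)} = -2 + 2 p$ ($W{\left(p \right)} = p + \left(p - 2\right) = p + \left(-2 + p\right) = -2 + 2 p$)
$Q{\left(t \right)} = 8 - t$ ($Q{\left(t \right)} = \left(-2 + 2 \cdot 5\right) - t = \left(-2 + 10\right) - t = 8 - t$)
$Q{\left(-1 \right)} R{\left(2,5 \right)} = \left(8 - -1\right) 9 = \left(8 + 1\right) 9 = 9 \cdot 9 = 81$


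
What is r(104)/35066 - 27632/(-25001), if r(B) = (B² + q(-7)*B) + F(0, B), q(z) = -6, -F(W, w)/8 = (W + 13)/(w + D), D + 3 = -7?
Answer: 28757566718/20602099051 ≈ 1.3959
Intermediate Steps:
D = -10 (D = -3 - 7 = -10)
F(W, w) = -8*(13 + W)/(-10 + w) (F(W, w) = -8*(W + 13)/(w - 10) = -8*(13 + W)/(-10 + w))
r(B) = B² - 104/(-10 + B) - 6*B (r(B) = (B² - 6*B) + 8*(-13 - 1*0)/(-10 + B) = (B² - 6*B) + 8*(-13 + 0)/(-10 + B) = (B² - 6*B) + 8*(-13)/(-10 + B) = (B² - 6*B) - 104/(-10 + B) = B² - 104/(-10 + B) - 6*B)
r(104)/35066 - 27632/(-25001) = ((-104 + 104*(-10 + 104)*(-6 + 104))/(-10 + 104))/35066 - 27632/(-25001) = ((-104 + 104*94*98)/94)*(1/35066) - 27632*(-1/25001) = ((-104 + 958048)/94)*(1/35066) + 27632/25001 = ((1/94)*957944)*(1/35066) + 27632/25001 = (478972/47)*(1/35066) + 27632/25001 = 239486/824051 + 27632/25001 = 28757566718/20602099051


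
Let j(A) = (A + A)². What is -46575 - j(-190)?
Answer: -190975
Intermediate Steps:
j(A) = 4*A² (j(A) = (2*A)² = 4*A²)
-46575 - j(-190) = -46575 - 4*(-190)² = -46575 - 4*36100 = -46575 - 1*144400 = -46575 - 144400 = -190975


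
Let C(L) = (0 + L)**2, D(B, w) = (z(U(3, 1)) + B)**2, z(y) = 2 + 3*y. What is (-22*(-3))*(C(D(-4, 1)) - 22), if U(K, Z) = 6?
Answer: 4323924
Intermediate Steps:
D(B, w) = (20 + B)**2 (D(B, w) = ((2 + 3*6) + B)**2 = ((2 + 18) + B)**2 = (20 + B)**2)
C(L) = L**2
(-22*(-3))*(C(D(-4, 1)) - 22) = (-22*(-3))*(((20 - 4)**2)**2 - 22) = 66*((16**2)**2 - 22) = 66*(256**2 - 22) = 66*(65536 - 22) = 66*65514 = 4323924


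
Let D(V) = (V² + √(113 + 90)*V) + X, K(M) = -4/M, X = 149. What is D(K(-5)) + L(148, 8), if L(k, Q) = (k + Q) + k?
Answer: 11341/25 + 4*√203/5 ≈ 465.04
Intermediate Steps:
D(V) = 149 + V² + V*√203 (D(V) = (V² + √(113 + 90)*V) + 149 = (V² + √203*V) + 149 = (V² + V*√203) + 149 = 149 + V² + V*√203)
L(k, Q) = Q + 2*k (L(k, Q) = (Q + k) + k = Q + 2*k)
D(K(-5)) + L(148, 8) = (149 + (-4/(-5))² + (-4/(-5))*√203) + (8 + 2*148) = (149 + (-4*(-⅕))² + (-4*(-⅕))*√203) + (8 + 296) = (149 + (⅘)² + 4*√203/5) + 304 = (149 + 16/25 + 4*√203/5) + 304 = (3741/25 + 4*√203/5) + 304 = 11341/25 + 4*√203/5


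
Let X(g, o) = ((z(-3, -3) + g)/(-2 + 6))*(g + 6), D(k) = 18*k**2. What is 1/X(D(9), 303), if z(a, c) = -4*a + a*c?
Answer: 1/541314 ≈ 1.8474e-6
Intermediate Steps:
X(g, o) = (6 + g)*(21/4 + g/4) (X(g, o) = ((-3*(-4 - 3) + g)/(-2 + 6))*(g + 6) = ((-3*(-7) + g)/4)*(6 + g) = ((21 + g)*(1/4))*(6 + g) = (21/4 + g/4)*(6 + g) = (6 + g)*(21/4 + g/4))
1/X(D(9), 303) = 1/(63/2 + (18*9**2)**2/4 + 27*(18*9**2)/4) = 1/(63/2 + (18*81)**2/4 + 27*(18*81)/4) = 1/(63/2 + (1/4)*1458**2 + (27/4)*1458) = 1/(63/2 + (1/4)*2125764 + 19683/2) = 1/(63/2 + 531441 + 19683/2) = 1/541314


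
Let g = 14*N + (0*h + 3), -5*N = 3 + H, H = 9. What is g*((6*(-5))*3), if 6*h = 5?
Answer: 2754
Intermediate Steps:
h = 5/6 (h = (1/6)*5 = 5/6 ≈ 0.83333)
N = -12/5 (N = -(3 + 9)/5 = -1/5*12 = -12/5 ≈ -2.4000)
g = -153/5 (g = 14*(-12/5) + (0*(5/6) + 3) = -168/5 + (0 + 3) = -168/5 + 3 = -153/5 ≈ -30.600)
g*((6*(-5))*3) = -153*6*(-5)*3/5 = -(-918)*3 = -153/5*(-90) = 2754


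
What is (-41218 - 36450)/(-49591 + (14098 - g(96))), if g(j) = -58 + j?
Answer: 77668/35531 ≈ 2.1859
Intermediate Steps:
(-41218 - 36450)/(-49591 + (14098 - g(96))) = (-41218 - 36450)/(-49591 + (14098 - (-58 + 96))) = -77668/(-49591 + (14098 - 1*38)) = -77668/(-49591 + (14098 - 38)) = -77668/(-49591 + 14060) = -77668/(-35531) = -77668*(-1/35531) = 77668/35531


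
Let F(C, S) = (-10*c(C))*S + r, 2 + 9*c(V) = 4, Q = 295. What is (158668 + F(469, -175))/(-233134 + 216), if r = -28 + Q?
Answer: -204845/299466 ≈ -0.68403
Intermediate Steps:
r = 267 (r = -28 + 295 = 267)
c(V) = 2/9 (c(V) = -2/9 + (⅑)*4 = -2/9 + 4/9 = 2/9)
F(C, S) = 267 - 20*S/9 (F(C, S) = (-10*2/9)*S + 267 = -20*S/9 + 267 = 267 - 20*S/9)
(158668 + F(469, -175))/(-233134 + 216) = (158668 + (267 - 20/9*(-175)))/(-233134 + 216) = (158668 + (267 + 3500/9))/(-232918) = (158668 + 5903/9)*(-1/232918) = (1433915/9)*(-1/232918) = -204845/299466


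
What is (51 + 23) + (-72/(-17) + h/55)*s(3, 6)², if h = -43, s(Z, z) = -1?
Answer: 72419/935 ≈ 77.453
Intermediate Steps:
(51 + 23) + (-72/(-17) + h/55)*s(3, 6)² = (51 + 23) + (-72/(-17) - 43/55)*(-1)² = 74 + (-72*(-1/17) - 43*1/55)*1 = 74 + (72/17 - 43/55)*1 = 74 + (3229/935)*1 = 74 + 3229/935 = 72419/935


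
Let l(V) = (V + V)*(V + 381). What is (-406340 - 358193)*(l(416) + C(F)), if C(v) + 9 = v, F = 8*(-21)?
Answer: -506829568091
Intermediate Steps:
l(V) = 2*V*(381 + V) (l(V) = (2*V)*(381 + V) = 2*V*(381 + V))
F = -168
C(v) = -9 + v
(-406340 - 358193)*(l(416) + C(F)) = (-406340 - 358193)*(2*416*(381 + 416) + (-9 - 168)) = -764533*(2*416*797 - 177) = -764533*(663104 - 177) = -764533*662927 = -506829568091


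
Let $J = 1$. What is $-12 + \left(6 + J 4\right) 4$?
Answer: $28$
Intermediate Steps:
$-12 + \left(6 + J 4\right) 4 = -12 + \left(6 + 1 \cdot 4\right) 4 = -12 + \left(6 + 4\right) 4 = -12 + 10 \cdot 4 = -12 + 40 = 28$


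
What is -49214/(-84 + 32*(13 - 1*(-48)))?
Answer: -24607/934 ≈ -26.346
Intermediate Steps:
-49214/(-84 + 32*(13 - 1*(-48))) = -49214/(-84 + 32*(13 + 48)) = -49214/(-84 + 32*61) = -49214/(-84 + 1952) = -49214/1868 = -49214*1/1868 = -24607/934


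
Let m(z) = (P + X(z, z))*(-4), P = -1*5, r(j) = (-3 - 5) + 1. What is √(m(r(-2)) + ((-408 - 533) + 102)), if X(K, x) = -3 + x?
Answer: I*√779 ≈ 27.911*I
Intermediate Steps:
r(j) = -7 (r(j) = -8 + 1 = -7)
P = -5
m(z) = 32 - 4*z (m(z) = (-5 + (-3 + z))*(-4) = (-8 + z)*(-4) = 32 - 4*z)
√(m(r(-2)) + ((-408 - 533) + 102)) = √((32 - 4*(-7)) + ((-408 - 533) + 102)) = √((32 + 28) + (-941 + 102)) = √(60 - 839) = √(-779) = I*√779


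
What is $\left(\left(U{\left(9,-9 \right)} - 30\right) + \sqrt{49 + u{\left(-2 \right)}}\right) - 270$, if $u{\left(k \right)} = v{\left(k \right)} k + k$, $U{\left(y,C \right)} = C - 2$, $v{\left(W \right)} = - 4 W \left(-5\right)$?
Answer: $-311 + \sqrt{127} \approx -299.73$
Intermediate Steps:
$v{\left(W \right)} = 20 W$
$U{\left(y,C \right)} = -2 + C$
$u{\left(k \right)} = k + 20 k^{2}$ ($u{\left(k \right)} = 20 k k + k = 20 k^{2} + k = k + 20 k^{2}$)
$\left(\left(U{\left(9,-9 \right)} - 30\right) + \sqrt{49 + u{\left(-2 \right)}}\right) - 270 = \left(\left(\left(-2 - 9\right) - 30\right) + \sqrt{49 - 2 \left(1 + 20 \left(-2\right)\right)}\right) - 270 = \left(\left(-11 - 30\right) + \sqrt{49 - 2 \left(1 - 40\right)}\right) - 270 = \left(-41 + \sqrt{49 - -78}\right) - 270 = \left(-41 + \sqrt{49 + 78}\right) - 270 = \left(-41 + \sqrt{127}\right) - 270 = -311 + \sqrt{127}$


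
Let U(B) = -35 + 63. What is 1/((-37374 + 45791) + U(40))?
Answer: 1/8445 ≈ 0.00011841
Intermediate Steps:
U(B) = 28
1/((-37374 + 45791) + U(40)) = 1/((-37374 + 45791) + 28) = 1/(8417 + 28) = 1/8445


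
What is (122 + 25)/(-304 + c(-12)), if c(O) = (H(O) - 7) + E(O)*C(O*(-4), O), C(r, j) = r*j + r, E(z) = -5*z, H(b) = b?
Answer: -147/32003 ≈ -0.0045933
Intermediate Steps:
C(r, j) = r + j*r (C(r, j) = j*r + r = r + j*r)
c(O) = -7 + O + 20*O**2*(1 + O) (c(O) = (O - 7) + (-5*O)*((O*(-4))*(1 + O)) = (-7 + O) + (-5*O)*((-4*O)*(1 + O)) = (-7 + O) + (-5*O)*(-4*O*(1 + O)) = (-7 + O) + 20*O**2*(1 + O) = -7 + O + 20*O**2*(1 + O))
(122 + 25)/(-304 + c(-12)) = (122 + 25)/(-304 + (-7 - 12 + 20*(-12)**2*(1 - 12))) = 147/(-304 + (-7 - 12 + 20*144*(-11))) = 147/(-304 + (-7 - 12 - 31680)) = 147/(-304 - 31699) = 147/(-32003) = 147*(-1/32003) = -147/32003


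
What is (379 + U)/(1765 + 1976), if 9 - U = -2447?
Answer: 945/1247 ≈ 0.75782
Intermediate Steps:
U = 2456 (U = 9 - 1*(-2447) = 9 + 2447 = 2456)
(379 + U)/(1765 + 1976) = (379 + 2456)/(1765 + 1976) = 2835/3741 = 2835*(1/3741) = 945/1247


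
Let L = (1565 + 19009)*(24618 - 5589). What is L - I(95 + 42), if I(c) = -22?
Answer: 391502668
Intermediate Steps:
L = 391502646 (L = 20574*19029 = 391502646)
L - I(95 + 42) = 391502646 - 1*(-22) = 391502646 + 22 = 391502668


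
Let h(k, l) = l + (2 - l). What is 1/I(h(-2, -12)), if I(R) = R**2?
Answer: 1/4 ≈ 0.25000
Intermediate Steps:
h(k, l) = 2
1/I(h(-2, -12)) = 1/(2**2) = 1/4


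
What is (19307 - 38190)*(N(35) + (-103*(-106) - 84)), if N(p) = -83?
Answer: -203011133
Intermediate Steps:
(19307 - 38190)*(N(35) + (-103*(-106) - 84)) = (19307 - 38190)*(-83 + (-103*(-106) - 84)) = -18883*(-83 + (10918 - 84)) = -18883*(-83 + 10834) = -18883*10751 = -203011133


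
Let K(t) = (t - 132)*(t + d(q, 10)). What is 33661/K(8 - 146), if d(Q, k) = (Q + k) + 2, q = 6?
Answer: 33661/32400 ≈ 1.0389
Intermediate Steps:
d(Q, k) = 2 + Q + k
K(t) = (-132 + t)*(18 + t) (K(t) = (t - 132)*(t + (2 + 6 + 10)) = (-132 + t)*(t + 18) = (-132 + t)*(18 + t))
33661/K(8 - 146) = 33661/(-2376 + (8 - 146)**2 - 114*(8 - 146)) = 33661/(-2376 + (-138)**2 - 114*(-138)) = 33661/(-2376 + 19044 + 15732) = 33661/32400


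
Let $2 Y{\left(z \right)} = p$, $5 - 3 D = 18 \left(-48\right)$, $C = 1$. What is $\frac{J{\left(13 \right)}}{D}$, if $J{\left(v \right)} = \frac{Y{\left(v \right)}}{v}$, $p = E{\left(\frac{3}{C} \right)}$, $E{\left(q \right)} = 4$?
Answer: $\frac{6}{11297} \approx 0.00053111$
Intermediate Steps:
$D = \frac{869}{3}$ ($D = \frac{5}{3} - \frac{18 \left(-48\right)}{3} = \frac{5}{3} - -288 = \frac{5}{3} + 288 = \frac{869}{3} \approx 289.67$)
$p = 4$
$Y{\left(z \right)} = 2$ ($Y{\left(z \right)} = \frac{1}{2} \cdot 4 = 2$)
$J{\left(v \right)} = \frac{2}{v}$
$\frac{J{\left(13 \right)}}{D} = \frac{2 \cdot \frac{1}{13}}{\frac{869}{3}} = 2 \cdot \frac{1}{13} \cdot \frac{3}{869} = \frac{2}{13} \cdot \frac{3}{869} = \frac{6}{11297}$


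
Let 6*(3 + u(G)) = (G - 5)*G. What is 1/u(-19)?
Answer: 1/73 ≈ 0.013699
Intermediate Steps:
u(G) = -3 + G*(-5 + G)/6 (u(G) = -3 + ((G - 5)*G)/6 = -3 + ((-5 + G)*G)/6 = -3 + (G*(-5 + G))/6 = -3 + G*(-5 + G)/6)
1/u(-19) = 1/(-3 - ⅚*(-19) + (⅙)*(-19)²) = 1/(-3 + 95/6 + (⅙)*361) = 1/(-3 + 95/6 + 361/6) = 1/73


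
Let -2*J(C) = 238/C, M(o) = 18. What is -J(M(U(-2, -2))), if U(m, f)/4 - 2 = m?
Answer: 119/18 ≈ 6.6111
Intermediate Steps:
U(m, f) = 8 + 4*m
J(C) = -119/C
-J(M(U(-2, -2))) = -(-119)/18 = -1*(-119/18) = 119/18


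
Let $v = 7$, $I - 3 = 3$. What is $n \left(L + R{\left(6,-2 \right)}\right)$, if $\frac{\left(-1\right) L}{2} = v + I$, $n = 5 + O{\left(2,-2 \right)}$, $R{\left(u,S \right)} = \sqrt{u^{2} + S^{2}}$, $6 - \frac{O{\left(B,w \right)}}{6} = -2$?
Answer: $-1378 + 106 \sqrt{10} \approx -1042.8$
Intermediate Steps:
$I = 6$ ($I = 3 + 3 = 6$)
$O{\left(B,w \right)} = 48$ ($O{\left(B,w \right)} = 36 - -12 = 36 + 12 = 48$)
$R{\left(u,S \right)} = \sqrt{S^{2} + u^{2}}$
$n = 53$ ($n = 5 + 48 = 53$)
$L = -26$ ($L = - 2 \left(7 + 6\right) = \left(-2\right) 13 = -26$)
$n \left(L + R{\left(6,-2 \right)}\right) = 53 \left(-26 + \sqrt{\left(-2\right)^{2} + 6^{2}}\right) = 53 \left(-26 + \sqrt{4 + 36}\right) = 53 \left(-26 + \sqrt{40}\right) = 53 \left(-26 + 2 \sqrt{10}\right) = -1378 + 106 \sqrt{10}$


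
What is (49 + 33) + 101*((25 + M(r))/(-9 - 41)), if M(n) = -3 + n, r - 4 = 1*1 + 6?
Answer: 767/50 ≈ 15.340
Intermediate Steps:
r = 11 (r = 4 + (1*1 + 6) = 4 + (1 + 6) = 4 + 7 = 11)
(49 + 33) + 101*((25 + M(r))/(-9 - 41)) = (49 + 33) + 101*((25 + (-3 + 11))/(-9 - 41)) = 82 + 101*((25 + 8)/(-50)) = 82 + 101*(33*(-1/50)) = 82 + 101*(-33/50) = 82 - 3333/50 = 767/50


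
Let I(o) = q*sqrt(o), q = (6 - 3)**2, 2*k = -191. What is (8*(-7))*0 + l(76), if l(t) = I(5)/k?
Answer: -18*sqrt(5)/191 ≈ -0.21073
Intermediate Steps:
k = -191/2 (k = (1/2)*(-191) = -191/2 ≈ -95.500)
q = 9 (q = 3**2 = 9)
I(o) = 9*sqrt(o)
l(t) = -18*sqrt(5)/191 (l(t) = (9*sqrt(5))/(-191/2) = (9*sqrt(5))*(-2/191) = -18*sqrt(5)/191)
(8*(-7))*0 + l(76) = (8*(-7))*0 - 18*sqrt(5)/191 = -56*0 - 18*sqrt(5)/191 = 0 - 18*sqrt(5)/191 = -18*sqrt(5)/191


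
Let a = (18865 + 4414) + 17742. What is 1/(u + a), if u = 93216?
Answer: 1/134237 ≈ 7.4495e-6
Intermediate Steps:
a = 41021 (a = 23279 + 17742 = 41021)
1/(u + a) = 1/(93216 + 41021) = 1/134237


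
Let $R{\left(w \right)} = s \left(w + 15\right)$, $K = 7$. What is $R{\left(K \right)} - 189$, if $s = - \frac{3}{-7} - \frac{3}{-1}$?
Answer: $- \frac{795}{7} \approx -113.57$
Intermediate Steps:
$s = \frac{24}{7}$ ($s = \left(-3\right) \left(- \frac{1}{7}\right) - -3 = \frac{3}{7} + 3 = \frac{24}{7} \approx 3.4286$)
$R{\left(w \right)} = \frac{360}{7} + \frac{24 w}{7}$ ($R{\left(w \right)} = \frac{24 \left(w + 15\right)}{7} = \frac{24 \left(15 + w\right)}{7} = \frac{360}{7} + \frac{24 w}{7}$)
$R{\left(K \right)} - 189 = \left(\frac{360}{7} + \frac{24}{7} \cdot 7\right) - 189 = \left(\frac{360}{7} + 24\right) - 189 = \frac{528}{7} - 189 = - \frac{795}{7}$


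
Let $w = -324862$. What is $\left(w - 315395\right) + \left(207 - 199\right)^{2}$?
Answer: $-640193$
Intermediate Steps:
$\left(w - 315395\right) + \left(207 - 199\right)^{2} = \left(-324862 - 315395\right) + \left(207 - 199\right)^{2} = -640257 + 8^{2} = -640257 + 64 = -640193$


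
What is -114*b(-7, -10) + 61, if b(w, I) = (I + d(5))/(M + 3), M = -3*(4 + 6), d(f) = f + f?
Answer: 61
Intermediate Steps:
d(f) = 2*f
M = -30 (M = -3*10 = -30)
b(w, I) = -10/27 - I/27 (b(w, I) = (I + 2*5)/(-30 + 3) = (I + 10)/(-27) = (10 + I)*(-1/27) = -10/27 - I/27)
-114*b(-7, -10) + 61 = -114*(-10/27 - 1/27*(-10)) + 61 = -114*(-10/27 + 10/27) + 61 = -114*0 + 61 = 0 + 61 = 61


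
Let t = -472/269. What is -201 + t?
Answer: -54541/269 ≈ -202.75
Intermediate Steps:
t = -472/269 (t = -472*1/269 = -472/269 ≈ -1.7546)
-201 + t = -201 - 472/269 = -54541/269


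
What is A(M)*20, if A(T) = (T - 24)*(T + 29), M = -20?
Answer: -7920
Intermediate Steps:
A(T) = (-24 + T)*(29 + T)
A(M)*20 = (-696 + (-20)² + 5*(-20))*20 = (-696 + 400 - 100)*20 = -396*20 = -7920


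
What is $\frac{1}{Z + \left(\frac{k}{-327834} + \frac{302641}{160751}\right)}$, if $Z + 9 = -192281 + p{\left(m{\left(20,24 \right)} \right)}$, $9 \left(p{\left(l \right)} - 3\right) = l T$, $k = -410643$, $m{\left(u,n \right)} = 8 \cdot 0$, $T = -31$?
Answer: $- \frac{1951838642}{375307077425273} \approx -5.2006 \cdot 10^{-6}$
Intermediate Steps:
$m{\left(u,n \right)} = 0$
$p{\left(l \right)} = 3 - \frac{31 l}{9}$ ($p{\left(l \right)} = 3 + \frac{l \left(-31\right)}{9} = 3 + \frac{\left(-31\right) l}{9} = 3 - \frac{31 l}{9}$)
$Z = -192287$ ($Z = -9 + \left(-192281 + \left(3 - 0\right)\right) = -9 + \left(-192281 + \left(3 + 0\right)\right) = -9 + \left(-192281 + 3\right) = -9 - 192278 = -192287$)
$\frac{1}{Z + \left(\frac{k}{-327834} + \frac{302641}{160751}\right)} = \frac{1}{-192287 + \left(- \frac{410643}{-327834} + \frac{302641}{160751}\right)} = \frac{1}{-192287 + \left(\left(-410643\right) \left(- \frac{1}{327834}\right) + 302641 \cdot \frac{1}{160751}\right)} = \frac{1}{-192287 + \left(\frac{15209}{12142} + \frac{302641}{160751}\right)} = \frac{1}{-192287 + \frac{6119528981}{1951838642}} = \frac{1}{- \frac{375307077425273}{1951838642}} = - \frac{1951838642}{375307077425273}$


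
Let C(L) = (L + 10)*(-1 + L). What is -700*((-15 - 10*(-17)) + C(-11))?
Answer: -116900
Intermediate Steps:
C(L) = (-1 + L)*(10 + L) (C(L) = (10 + L)*(-1 + L) = (-1 + L)*(10 + L))
-700*((-15 - 10*(-17)) + C(-11)) = -700*((-15 - 10*(-17)) + (-10 + (-11)**2 + 9*(-11))) = -700*((-15 + 170) + (-10 + 121 - 99)) = -700*(155 + 12) = -700*167 = -116900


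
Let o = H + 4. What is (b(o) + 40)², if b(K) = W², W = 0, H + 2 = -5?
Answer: 1600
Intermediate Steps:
H = -7 (H = -2 - 5 = -7)
o = -3 (o = -7 + 4 = -3)
b(K) = 0 (b(K) = 0² = 0)
(b(o) + 40)² = (0 + 40)² = 40² = 1600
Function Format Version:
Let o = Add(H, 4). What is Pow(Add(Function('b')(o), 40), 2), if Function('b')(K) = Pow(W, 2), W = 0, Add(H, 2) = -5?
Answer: 1600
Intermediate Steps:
H = -7 (H = Add(-2, -5) = -7)
o = -3 (o = Add(-7, 4) = -3)
Function('b')(K) = 0 (Function('b')(K) = Pow(0, 2) = 0)
Pow(Add(Function('b')(o), 40), 2) = Pow(Add(0, 40), 2) = Pow(40, 2) = 1600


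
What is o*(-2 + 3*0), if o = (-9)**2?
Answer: -162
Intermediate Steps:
o = 81
o*(-2 + 3*0) = 81*(-2 + 3*0) = 81*(-2 + 0) = 81*(-2) = -162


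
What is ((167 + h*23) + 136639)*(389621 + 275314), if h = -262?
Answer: 86960199300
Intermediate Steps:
((167 + h*23) + 136639)*(389621 + 275314) = ((167 - 262*23) + 136639)*(389621 + 275314) = ((167 - 6026) + 136639)*664935 = (-5859 + 136639)*664935 = 130780*664935 = 86960199300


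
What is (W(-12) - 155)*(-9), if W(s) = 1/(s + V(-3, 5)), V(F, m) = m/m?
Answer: 15354/11 ≈ 1395.8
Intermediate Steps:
V(F, m) = 1
W(s) = 1/(1 + s) (W(s) = 1/(s + 1) = 1/(1 + s))
(W(-12) - 155)*(-9) = (1/(1 - 12) - 155)*(-9) = (1/(-11) - 155)*(-9) = (-1/11 - 155)*(-9) = -1706/11*(-9) = 15354/11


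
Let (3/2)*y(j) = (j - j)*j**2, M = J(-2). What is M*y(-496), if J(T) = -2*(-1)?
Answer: 0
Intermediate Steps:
J(T) = 2
M = 2
y(j) = 0 (y(j) = 2*((j - j)*j**2)/3 = 2*(0*j**2)/3 = (2/3)*0 = 0)
M*y(-496) = 2*0 = 0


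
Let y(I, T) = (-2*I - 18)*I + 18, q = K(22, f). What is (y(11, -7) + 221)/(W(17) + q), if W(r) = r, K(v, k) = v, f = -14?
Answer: -67/13 ≈ -5.1538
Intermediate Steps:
q = 22
y(I, T) = 18 + I*(-18 - 2*I) (y(I, T) = (-18 - 2*I)*I + 18 = I*(-18 - 2*I) + 18 = 18 + I*(-18 - 2*I))
(y(11, -7) + 221)/(W(17) + q) = ((18 - 18*11 - 2*11²) + 221)/(17 + 22) = ((18 - 198 - 2*121) + 221)/39 = ((18 - 198 - 242) + 221)*(1/39) = (-422 + 221)*(1/39) = -201*1/39 = -67/13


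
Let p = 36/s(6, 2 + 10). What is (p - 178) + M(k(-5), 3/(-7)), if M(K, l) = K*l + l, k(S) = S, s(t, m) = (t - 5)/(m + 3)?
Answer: 2546/7 ≈ 363.71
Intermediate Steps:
s(t, m) = (-5 + t)/(3 + m)
M(K, l) = l + K*l
p = 540 (p = 36/(((-5 + 6)/(3 + (2 + 10)))) = 36/((1/(3 + 12))) = 36/((1/15)) = 36/(((1/15)*1)) = 36/(1/15) = 36*15 = 540)
(p - 178) + M(k(-5), 3/(-7)) = (540 - 178) + (3/(-7))*(1 - 5) = 362 + (3*(-⅐))*(-4) = 362 - 3/7*(-4) = 362 + 12/7 = 2546/7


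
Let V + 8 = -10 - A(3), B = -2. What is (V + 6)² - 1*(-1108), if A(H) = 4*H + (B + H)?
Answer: 1733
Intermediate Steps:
A(H) = -2 + 5*H (A(H) = 4*H + (-2 + H) = -2 + 5*H)
V = -31 (V = -8 + (-10 - (-2 + 5*3)) = -8 + (-10 - (-2 + 15)) = -8 + (-10 - 1*13) = -8 + (-10 - 13) = -8 - 23 = -31)
(V + 6)² - 1*(-1108) = (-31 + 6)² - 1*(-1108) = (-25)² + 1108 = 625 + 1108 = 1733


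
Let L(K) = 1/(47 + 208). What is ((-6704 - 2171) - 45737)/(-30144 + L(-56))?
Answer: 13926060/7686719 ≈ 1.8117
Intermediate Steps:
L(K) = 1/255
((-6704 - 2171) - 45737)/(-30144 + L(-56)) = ((-6704 - 2171) - 45737)/(-30144 + 1/255) = (-8875 - 45737)/(-7686719/255) = -54612*(-255/7686719) = 13926060/7686719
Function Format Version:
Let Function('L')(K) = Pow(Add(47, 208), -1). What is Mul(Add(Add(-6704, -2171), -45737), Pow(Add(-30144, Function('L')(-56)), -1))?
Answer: Rational(13926060, 7686719) ≈ 1.8117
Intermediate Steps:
Function('L')(K) = Rational(1, 255) (Function('L')(K) = Pow(255, -1) = Rational(1, 255))
Mul(Add(Add(-6704, -2171), -45737), Pow(Add(-30144, Function('L')(-56)), -1)) = Mul(Add(Add(-6704, -2171), -45737), Pow(Add(-30144, Rational(1, 255)), -1)) = Mul(Add(-8875, -45737), Pow(Rational(-7686719, 255), -1)) = Mul(-54612, Rational(-255, 7686719)) = Rational(13926060, 7686719)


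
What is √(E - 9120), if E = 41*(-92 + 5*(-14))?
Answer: I*√15762 ≈ 125.55*I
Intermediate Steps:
E = -6642 (E = 41*(-92 - 70) = 41*(-162) = -6642)
√(E - 9120) = √(-6642 - 9120) = √(-15762) = I*√15762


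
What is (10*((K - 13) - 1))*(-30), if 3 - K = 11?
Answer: 6600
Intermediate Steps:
K = -8 (K = 3 - 1*11 = 3 - 11 = -8)
(10*((K - 13) - 1))*(-30) = (10*((-8 - 13) - 1))*(-30) = (10*(-21 - 1))*(-30) = (10*(-22))*(-30) = -220*(-30) = 6600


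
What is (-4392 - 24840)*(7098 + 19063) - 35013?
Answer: -764773365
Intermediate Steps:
(-4392 - 24840)*(7098 + 19063) - 35013 = -29232*26161 - 35013 = -764738352 - 35013 = -764773365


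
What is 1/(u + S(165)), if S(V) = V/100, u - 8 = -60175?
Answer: -20/1203307 ≈ -1.6621e-5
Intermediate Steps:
u = -60167 (u = 8 - 60175 = -60167)
S(V) = V/100 (S(V) = V*(1/100) = V/100)
1/(u + S(165)) = 1/(-60167 + (1/100)*165) = 1/(-60167 + 33/20) = 1/(-1203307/20) = -20/1203307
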